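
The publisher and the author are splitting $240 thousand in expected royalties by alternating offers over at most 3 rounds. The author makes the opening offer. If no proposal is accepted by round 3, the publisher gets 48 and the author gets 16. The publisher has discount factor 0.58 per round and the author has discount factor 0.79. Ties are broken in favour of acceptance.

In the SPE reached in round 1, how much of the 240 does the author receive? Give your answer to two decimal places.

Round 3 (the author proposes): the publisher gets 48 if talks fail, so the author offers 48 and keeps 192.
Round 2 (the publisher proposes): the author can get 192 next round, worth 0.79 × 192 = 151.68 now; the publisher offers that and keeps 88.32.
Round 1 (the author proposes): the publisher can get 88.32 next round, worth 0.58 × 88.32 = 51.2256 now, so the author offers 51.2256, keeping 188.7744.

188.77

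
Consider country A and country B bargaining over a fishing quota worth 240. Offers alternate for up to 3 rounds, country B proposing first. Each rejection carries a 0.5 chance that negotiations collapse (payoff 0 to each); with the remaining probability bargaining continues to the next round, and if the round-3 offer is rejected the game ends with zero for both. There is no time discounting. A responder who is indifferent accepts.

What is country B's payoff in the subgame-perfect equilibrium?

180

Round 3 (country B proposes): country A will accept anything ≥ 0, so country B offers 0 and keeps 240.
Round 2 (country A proposes): rejecting gives country B an expected 0.5 × 240 = 120. Country A offers 120 and keeps 240 − 120 = 120.
Round 1 (country B proposes): rejecting gives country A an expected 0.5 × 120 = 60, so country B offers 60, keeping 180.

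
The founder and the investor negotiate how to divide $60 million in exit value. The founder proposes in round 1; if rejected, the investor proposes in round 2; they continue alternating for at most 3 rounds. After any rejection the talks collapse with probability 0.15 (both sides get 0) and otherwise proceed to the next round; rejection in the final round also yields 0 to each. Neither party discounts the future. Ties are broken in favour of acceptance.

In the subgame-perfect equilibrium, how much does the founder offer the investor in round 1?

Round 3 (the founder proposes): rejection yields 0 for the investor; the founder offers 0 and keeps 60.
Round 2 (the investor proposes): rejecting gives the founder an expected 0.85 × 60 = 51, so the investor offers 51, keeping 9.
Round 1 (the founder proposes): rejecting gives the investor an expected 0.85 × 9 = 7.65; the founder offers that and keeps 52.35.

7.65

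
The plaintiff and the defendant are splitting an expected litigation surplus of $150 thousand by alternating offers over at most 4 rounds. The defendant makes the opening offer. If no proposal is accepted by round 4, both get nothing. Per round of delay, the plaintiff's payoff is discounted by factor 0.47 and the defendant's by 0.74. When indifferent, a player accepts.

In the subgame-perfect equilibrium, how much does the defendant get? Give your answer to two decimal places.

107.15

Round 4 (the plaintiff proposes): rejection yields 0 for the defendant; the plaintiff offers 0 and keeps 150.
Round 3 (the defendant proposes): the plaintiff can get 150 next round, worth 0.47 × 150 = 70.5 now. The defendant offers 70.5 and keeps 150 − 70.5 = 79.5.
Round 2 (the plaintiff proposes): the defendant can get 79.5 next round, worth 0.74 × 79.5 = 58.83 now. The plaintiff offers 58.83 and keeps 150 − 58.83 = 91.17.
Round 1 (the defendant proposes): the plaintiff can get 91.17 next round, worth 0.47 × 91.17 = 42.8499 now; the defendant offers that and keeps 107.1501.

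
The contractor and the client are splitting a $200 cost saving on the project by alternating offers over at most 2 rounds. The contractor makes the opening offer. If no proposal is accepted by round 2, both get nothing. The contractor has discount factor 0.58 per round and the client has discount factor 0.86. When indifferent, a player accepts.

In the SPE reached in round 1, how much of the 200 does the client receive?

172

Round 2 (the client proposes): rejection yields 0 for the contractor; the client offers 0 and keeps 200.
Round 1 (the contractor proposes): the client can get 200 next round, worth 0.86 × 200 = 172 now, so the contractor offers 172, keeping 28.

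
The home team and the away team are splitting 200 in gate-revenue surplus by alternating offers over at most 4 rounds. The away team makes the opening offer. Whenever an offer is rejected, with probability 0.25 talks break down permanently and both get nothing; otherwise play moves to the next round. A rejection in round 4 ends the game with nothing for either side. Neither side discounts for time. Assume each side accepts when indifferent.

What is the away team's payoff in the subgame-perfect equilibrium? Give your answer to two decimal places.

Round 4 (the home team proposes): the away team will accept anything ≥ 0, so the home team offers 0 and keeps 200.
Round 3 (the away team proposes): rejecting gives the home team an expected 0.75 × 200 = 150. The away team offers 150 and keeps 200 − 150 = 50.
Round 2 (the home team proposes): rejecting gives the away team an expected 0.75 × 50 = 37.5; the home team offers that and keeps 162.5.
Round 1 (the away team proposes): rejecting gives the home team an expected 0.75 × 162.5 = 121.875; the away team offers that and keeps 78.125.

78.13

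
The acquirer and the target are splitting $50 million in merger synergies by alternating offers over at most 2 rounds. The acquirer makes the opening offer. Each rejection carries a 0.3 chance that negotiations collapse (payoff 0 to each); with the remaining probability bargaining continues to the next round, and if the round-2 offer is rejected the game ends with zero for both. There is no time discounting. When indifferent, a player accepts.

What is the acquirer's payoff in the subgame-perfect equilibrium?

15

Round 2 (the target proposes): the acquirer will accept anything ≥ 0, so the target offers 0 and keeps 50.
Round 1 (the acquirer proposes): rejecting gives the target an expected 0.7 × 50 = 35; the acquirer offers that and keeps 15.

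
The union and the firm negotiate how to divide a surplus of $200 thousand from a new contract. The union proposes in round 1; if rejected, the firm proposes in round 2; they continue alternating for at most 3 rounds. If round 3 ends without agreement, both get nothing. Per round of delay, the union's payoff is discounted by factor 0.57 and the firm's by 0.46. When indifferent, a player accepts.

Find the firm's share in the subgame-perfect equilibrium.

By backward induction:
Round 3 (the union proposes): the firm will accept anything ≥ 0, so the union offers 0 and keeps 200.
Round 2 (the firm proposes): the union can get 200 next round, worth 0.57 × 200 = 114 now, so the firm offers 114, keeping 86.
Round 1 (the union proposes): the firm can get 86 next round, worth 0.46 × 86 = 39.56 now; the union offers that and keeps 160.44.

39.56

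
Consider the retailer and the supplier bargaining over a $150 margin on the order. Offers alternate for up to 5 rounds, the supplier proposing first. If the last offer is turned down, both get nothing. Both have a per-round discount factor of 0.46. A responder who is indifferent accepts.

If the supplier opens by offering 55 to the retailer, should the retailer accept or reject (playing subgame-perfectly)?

Round 5 (the supplier proposes): rejection yields 0 for the retailer; the supplier offers 0 and keeps 150.
Round 4 (the retailer proposes): the supplier can get 150 next round, worth 0.46 × 150 = 69 now. The retailer offers 69 and keeps 150 − 69 = 81.
Round 3 (the supplier proposes): the retailer can get 81 next round, worth 0.46 × 81 = 37.26 now; the supplier offers that and keeps 112.74.
Round 2 (the retailer proposes): the supplier can get 112.74 next round, worth 0.46 × 112.74 = 51.8604 now; the retailer offers that and keeps 98.1396.
So by rejecting in round 1, the retailer gets 98.1396 next round, worth 0.46 × 98.1396 = 45.144216 now.
Offer 55 ≥ 45.144216, so the retailer accepts.

Accept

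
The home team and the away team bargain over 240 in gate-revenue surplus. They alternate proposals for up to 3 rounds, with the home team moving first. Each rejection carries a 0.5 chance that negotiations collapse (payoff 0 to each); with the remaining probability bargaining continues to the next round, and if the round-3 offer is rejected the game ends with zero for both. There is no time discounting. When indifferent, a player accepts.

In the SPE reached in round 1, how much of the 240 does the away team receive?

Round 3 (the home team proposes): the away team will accept anything ≥ 0, so the home team offers 0 and keeps 240.
Round 2 (the away team proposes): rejecting gives the home team an expected 0.5 × 240 = 120; the away team offers that and keeps 120.
Round 1 (the home team proposes): rejecting gives the away team an expected 0.5 × 120 = 60, so the home team offers 60, keeping 180.

60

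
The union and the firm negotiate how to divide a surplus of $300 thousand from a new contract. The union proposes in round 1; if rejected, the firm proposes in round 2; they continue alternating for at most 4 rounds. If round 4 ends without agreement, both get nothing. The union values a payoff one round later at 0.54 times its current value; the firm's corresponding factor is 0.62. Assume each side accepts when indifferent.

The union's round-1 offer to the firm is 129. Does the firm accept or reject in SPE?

Reject

Work out the firm's continuation value if the offer is rejected.
Round 4 (the firm proposes): the union will accept anything ≥ 0, so the firm offers 0 and keeps 300.
Round 3 (the union proposes): the firm can get 300 next round, worth 0.62 × 300 = 186 now. The union offers 186 and keeps 300 − 186 = 114.
Round 2 (the firm proposes): the union can get 114 next round, worth 0.54 × 114 = 61.56 now; the firm offers that and keeps 238.44.
So by rejecting in round 1, the firm gets 238.44 next round, worth 0.62 × 238.44 = 147.8328 now.
Offer 129 < 147.8328, so the firm rejects.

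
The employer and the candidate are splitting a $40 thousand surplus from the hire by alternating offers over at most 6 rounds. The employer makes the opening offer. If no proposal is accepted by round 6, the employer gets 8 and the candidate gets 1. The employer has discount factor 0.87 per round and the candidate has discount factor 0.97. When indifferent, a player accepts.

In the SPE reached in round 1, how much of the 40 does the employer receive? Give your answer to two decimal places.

8.59

Round 6 (the candidate proposes): the employer gets 8 if talks fail, so the candidate offers 8 and keeps 32.
Round 5 (the employer proposes): the candidate can get 32 next round, worth 0.97 × 32 = 31.04 now. The employer offers 31.04 and keeps 40 − 31.04 = 8.96.
Round 4 (the candidate proposes): the employer can get 8.96 next round, worth 0.87 × 8.96 = 7.7952 now; the candidate offers that and keeps 32.2048.
Round 3 (the employer proposes): the candidate can get 32.2048 next round, worth 0.97 × 32.2048 = 31.238656 now, so the employer offers 31.238656, keeping 8.761344.
Round 2 (the candidate proposes): the employer can get 8.761344 next round, worth 0.87 × 8.761344 = 7.62236928 now, so the candidate offers 7.62236928, keeping 32.37763072.
Round 1 (the employer proposes): the candidate can get 32.37763072 next round, worth 0.97 × 32.37763072 = 31.4063017984 now, so the employer offers 31.4063017984, keeping 8.5936982016.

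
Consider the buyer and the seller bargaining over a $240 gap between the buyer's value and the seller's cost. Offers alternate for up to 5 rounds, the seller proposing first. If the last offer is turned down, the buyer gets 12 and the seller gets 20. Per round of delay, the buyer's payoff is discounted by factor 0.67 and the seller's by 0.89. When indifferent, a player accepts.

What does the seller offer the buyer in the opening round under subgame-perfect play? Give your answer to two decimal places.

32.50

Round 5 (the seller proposes): the buyer gets 12 if talks fail, so the seller offers 12 and keeps 228.
Round 4 (the buyer proposes): the seller can get 228 next round, worth 0.89 × 228 = 202.92 now. The buyer offers 202.92 and keeps 240 − 202.92 = 37.08.
Round 3 (the seller proposes): the buyer can get 37.08 next round, worth 0.67 × 37.08 = 24.8436 now. The seller offers 24.8436 and keeps 240 − 24.8436 = 215.1564.
Round 2 (the buyer proposes): the seller can get 215.1564 next round, worth 0.89 × 215.1564 = 191.489196 now. The buyer offers 191.489196 and keeps 240 − 191.489196 = 48.510804.
Round 1 (the seller proposes): the buyer can get 48.510804 next round, worth 0.67 × 48.510804 = 32.50223868 now; the seller offers that and keeps 207.49776132.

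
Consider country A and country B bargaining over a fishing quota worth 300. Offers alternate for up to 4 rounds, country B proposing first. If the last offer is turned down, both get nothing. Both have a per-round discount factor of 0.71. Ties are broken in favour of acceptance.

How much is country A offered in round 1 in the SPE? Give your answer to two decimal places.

Round 4 (country A proposes): rejection yields 0 for country B; country A offers 0 and keeps 300.
Round 3 (country B proposes): country A can get 300 next round, worth 0.71 × 300 = 213 now. Country B offers 213 and keeps 300 − 213 = 87.
Round 2 (country A proposes): country B can get 87 next round, worth 0.71 × 87 = 61.77 now, so country A offers 61.77, keeping 238.23.
Round 1 (country B proposes): country A can get 238.23 next round, worth 0.71 × 238.23 = 169.1433 now. Country B offers 169.1433 and keeps 300 − 169.1433 = 130.8567.

169.14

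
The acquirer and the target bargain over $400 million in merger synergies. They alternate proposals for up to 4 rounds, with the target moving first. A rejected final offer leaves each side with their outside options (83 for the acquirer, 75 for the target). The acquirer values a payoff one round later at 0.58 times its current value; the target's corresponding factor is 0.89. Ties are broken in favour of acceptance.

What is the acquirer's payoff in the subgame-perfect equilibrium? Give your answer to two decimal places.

122.82

Round 4 (the acquirer proposes): the target gets 75 if talks fail, so the acquirer offers 75 and keeps 325.
Round 3 (the target proposes): the acquirer can get 325 next round, worth 0.58 × 325 = 188.5 now, so the target offers 188.5, keeping 211.5.
Round 2 (the acquirer proposes): the target can get 211.5 next round, worth 0.89 × 211.5 = 188.235 now, so the acquirer offers 188.235, keeping 211.765.
Round 1 (the target proposes): the acquirer can get 211.765 next round, worth 0.58 × 211.765 = 122.8237 now, so the target offers 122.8237, keeping 277.1763.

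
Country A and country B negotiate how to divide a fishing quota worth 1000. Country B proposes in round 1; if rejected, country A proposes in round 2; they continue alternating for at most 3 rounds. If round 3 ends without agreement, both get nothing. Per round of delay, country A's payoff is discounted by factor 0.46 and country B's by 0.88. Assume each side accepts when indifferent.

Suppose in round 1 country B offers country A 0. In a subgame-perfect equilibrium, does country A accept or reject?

Round 3 (country B proposes): country A will accept anything ≥ 0, so country B offers 0 and keeps 1000.
Round 2 (country A proposes): country B can get 1000 next round, worth 0.88 × 1000 = 880 now. Country A offers 880 and keeps 1000 − 880 = 120.
So by rejecting in round 1, country A gets 120 next round, worth 0.46 × 120 = 55.2 now.
Offer 0 < 55.2, so country A rejects.

Reject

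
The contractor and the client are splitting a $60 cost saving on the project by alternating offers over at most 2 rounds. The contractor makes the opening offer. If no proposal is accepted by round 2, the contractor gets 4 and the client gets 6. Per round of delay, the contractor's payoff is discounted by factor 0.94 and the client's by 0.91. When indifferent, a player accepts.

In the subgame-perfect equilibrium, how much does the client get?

Solve by backward induction from round 2.
Round 2 (the client proposes): the contractor gets 4 if talks fail, so the client offers 4 and keeps 56.
Round 1 (the contractor proposes): the client can get 56 next round, worth 0.91 × 56 = 50.96 now; the contractor offers that and keeps 9.04.

50.96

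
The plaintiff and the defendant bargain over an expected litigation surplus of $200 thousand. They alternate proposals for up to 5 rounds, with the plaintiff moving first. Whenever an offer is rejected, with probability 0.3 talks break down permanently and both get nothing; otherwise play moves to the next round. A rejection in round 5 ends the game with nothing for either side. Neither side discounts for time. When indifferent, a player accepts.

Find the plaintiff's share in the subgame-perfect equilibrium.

137.42

By backward induction:
Round 5 (the plaintiff proposes): rejection yields 0 for the defendant; the plaintiff offers 0 and keeps 200.
Round 4 (the defendant proposes): rejecting gives the plaintiff an expected 0.7 × 200 = 140. The defendant offers 140 and keeps 200 − 140 = 60.
Round 3 (the plaintiff proposes): rejecting gives the defendant an expected 0.7 × 60 = 42; the plaintiff offers that and keeps 158.
Round 2 (the defendant proposes): rejecting gives the plaintiff an expected 0.7 × 158 = 110.6. The defendant offers 110.6 and keeps 200 − 110.6 = 89.4.
Round 1 (the plaintiff proposes): rejecting gives the defendant an expected 0.7 × 89.4 = 62.58; the plaintiff offers that and keeps 137.42.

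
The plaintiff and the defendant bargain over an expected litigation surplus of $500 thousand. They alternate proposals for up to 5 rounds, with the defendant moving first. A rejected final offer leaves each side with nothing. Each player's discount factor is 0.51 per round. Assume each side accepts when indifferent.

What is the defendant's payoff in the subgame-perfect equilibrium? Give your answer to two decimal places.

Work backward from the last round.
Round 5 (the defendant proposes): rejection yields 0 for the plaintiff; the defendant offers 0 and keeps 500.
Round 4 (the plaintiff proposes): the defendant can get 500 next round, worth 0.51 × 500 = 255 now, so the plaintiff offers 255, keeping 245.
Round 3 (the defendant proposes): the plaintiff can get 245 next round, worth 0.51 × 245 = 124.95 now, so the defendant offers 124.95, keeping 375.05.
Round 2 (the plaintiff proposes): the defendant can get 375.05 next round, worth 0.51 × 375.05 = 191.2755 now. The plaintiff offers 191.2755 and keeps 500 − 191.2755 = 308.7245.
Round 1 (the defendant proposes): the plaintiff can get 308.7245 next round, worth 0.51 × 308.7245 = 157.449495 now, so the defendant offers 157.449495, keeping 342.550505.

342.55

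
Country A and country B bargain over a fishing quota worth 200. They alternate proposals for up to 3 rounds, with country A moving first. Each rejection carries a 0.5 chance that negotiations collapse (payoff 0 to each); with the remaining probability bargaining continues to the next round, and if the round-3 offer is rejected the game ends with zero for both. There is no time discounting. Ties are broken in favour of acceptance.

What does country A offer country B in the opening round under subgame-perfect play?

Round 3 (country A proposes): rejection yields 0 for country B; country A offers 0 and keeps 200.
Round 2 (country B proposes): rejecting gives country A an expected 0.5 × 200 = 100. Country B offers 100 and keeps 200 − 100 = 100.
Round 1 (country A proposes): rejecting gives country B an expected 0.5 × 100 = 50. Country A offers 50 and keeps 200 − 50 = 150.

50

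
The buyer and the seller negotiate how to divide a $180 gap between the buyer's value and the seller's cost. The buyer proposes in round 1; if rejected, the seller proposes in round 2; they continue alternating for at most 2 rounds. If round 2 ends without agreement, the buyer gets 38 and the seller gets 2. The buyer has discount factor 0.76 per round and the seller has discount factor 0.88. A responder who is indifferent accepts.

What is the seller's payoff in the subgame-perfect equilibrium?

By backward induction:
Round 2 (the seller proposes): the buyer gets 38 if talks fail, so the seller offers 38 and keeps 142.
Round 1 (the buyer proposes): the seller can get 142 next round, worth 0.88 × 142 = 124.96 now, so the buyer offers 124.96, keeping 55.04.

124.96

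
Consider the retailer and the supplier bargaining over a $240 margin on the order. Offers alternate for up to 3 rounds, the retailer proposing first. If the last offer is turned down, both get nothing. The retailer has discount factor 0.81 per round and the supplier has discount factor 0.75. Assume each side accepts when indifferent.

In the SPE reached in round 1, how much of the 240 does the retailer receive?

By backward induction:
Round 3 (the retailer proposes): rejection yields 0 for the supplier; the retailer offers 0 and keeps 240.
Round 2 (the supplier proposes): the retailer can get 240 next round, worth 0.81 × 240 = 194.4 now; the supplier offers that and keeps 45.6.
Round 1 (the retailer proposes): the supplier can get 45.6 next round, worth 0.75 × 45.6 = 34.2 now. The retailer offers 34.2 and keeps 240 − 34.2 = 205.8.

205.8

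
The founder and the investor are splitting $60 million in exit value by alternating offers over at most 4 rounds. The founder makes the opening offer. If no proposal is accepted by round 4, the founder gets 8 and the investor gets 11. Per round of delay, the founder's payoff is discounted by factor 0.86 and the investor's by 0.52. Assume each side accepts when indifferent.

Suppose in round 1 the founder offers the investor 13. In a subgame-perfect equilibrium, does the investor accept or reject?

Round 4 (the investor proposes): the founder gets 8 if talks fail, so the investor offers 8 and keeps 52.
Round 3 (the founder proposes): the investor can get 52 next round, worth 0.52 × 52 = 27.04 now; the founder offers that and keeps 32.96.
Round 2 (the investor proposes): the founder can get 32.96 next round, worth 0.86 × 32.96 = 28.3456 now. The investor offers 28.3456 and keeps 60 − 28.3456 = 31.6544.
So by rejecting in round 1, the investor gets 31.6544 next round, worth 0.52 × 31.6544 = 16.460288 now.
Offer 13 < 16.460288, so the investor rejects.

Reject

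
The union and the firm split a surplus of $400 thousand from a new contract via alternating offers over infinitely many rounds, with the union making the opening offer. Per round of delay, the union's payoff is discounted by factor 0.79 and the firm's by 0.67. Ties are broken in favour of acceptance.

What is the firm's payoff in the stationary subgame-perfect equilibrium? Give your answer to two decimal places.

In a stationary SPE each proposer offers the other exactly their discounted continuation value.
If the union keeps x when proposing and the firm keeps y when proposing, then x = 400 − 0.67y and y = 400 − 0.79x.
Solving: x = 400(1 − 0.67) / (1 − 0.79·0.67) = 132 / 0.4707 ≈ 280.4334.
The firm gets 400 − 280.4334 ≈ 119.5666.

119.57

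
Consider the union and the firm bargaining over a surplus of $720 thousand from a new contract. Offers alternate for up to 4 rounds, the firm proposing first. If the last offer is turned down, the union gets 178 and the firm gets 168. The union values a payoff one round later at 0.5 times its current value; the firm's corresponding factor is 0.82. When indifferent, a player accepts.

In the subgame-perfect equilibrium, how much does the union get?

Solve by backward induction from round 4.
Round 4 (the union proposes): the firm gets 168 if talks fail, so the union offers 168 and keeps 552.
Round 3 (the firm proposes): the union can get 552 next round, worth 0.5 × 552 = 276 now, so the firm offers 276, keeping 444.
Round 2 (the union proposes): the firm can get 444 next round, worth 0.82 × 444 = 364.08 now; the union offers that and keeps 355.92.
Round 1 (the firm proposes): the union can get 355.92 next round, worth 0.5 × 355.92 = 177.96 now. The firm offers 177.96 and keeps 720 − 177.96 = 542.04.

177.96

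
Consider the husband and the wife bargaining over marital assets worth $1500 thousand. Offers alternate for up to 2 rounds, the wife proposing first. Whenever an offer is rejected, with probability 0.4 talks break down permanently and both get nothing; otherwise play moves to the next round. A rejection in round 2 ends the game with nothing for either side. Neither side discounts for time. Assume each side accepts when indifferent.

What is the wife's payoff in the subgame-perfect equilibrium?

600

Round 2 (the husband proposes): rejection yields 0 for the wife; the husband offers 0 and keeps 1500.
Round 1 (the wife proposes): rejecting gives the husband an expected 0.6 × 1500 = 900; the wife offers that and keeps 600.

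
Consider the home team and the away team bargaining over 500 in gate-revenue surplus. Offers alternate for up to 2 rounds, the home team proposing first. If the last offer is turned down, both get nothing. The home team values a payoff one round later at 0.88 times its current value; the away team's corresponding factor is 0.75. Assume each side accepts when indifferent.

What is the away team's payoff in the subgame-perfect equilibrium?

Round 2 (the away team proposes): rejection yields 0 for the home team; the away team offers 0 and keeps 500.
Round 1 (the home team proposes): the away team can get 500 next round, worth 0.75 × 500 = 375 now. The home team offers 375 and keeps 500 − 375 = 125.

375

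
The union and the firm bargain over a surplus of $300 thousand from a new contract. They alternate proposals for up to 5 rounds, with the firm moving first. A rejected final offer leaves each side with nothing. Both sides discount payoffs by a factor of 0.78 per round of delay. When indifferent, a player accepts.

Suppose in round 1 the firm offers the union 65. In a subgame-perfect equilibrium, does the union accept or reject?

Round 5 (the firm proposes): the union will accept anything ≥ 0, so the firm offers 0 and keeps 300.
Round 4 (the union proposes): the firm can get 300 next round, worth 0.78 × 300 = 234 now; the union offers that and keeps 66.
Round 3 (the firm proposes): the union can get 66 next round, worth 0.78 × 66 = 51.48 now, so the firm offers 51.48, keeping 248.52.
Round 2 (the union proposes): the firm can get 248.52 next round, worth 0.78 × 248.52 = 193.8456 now; the union offers that and keeps 106.1544.
So by rejecting in round 1, the union gets 106.1544 next round, worth 0.78 × 106.1544 = 82.800432 now.
Offer 65 < 82.800432, so the union rejects.

Reject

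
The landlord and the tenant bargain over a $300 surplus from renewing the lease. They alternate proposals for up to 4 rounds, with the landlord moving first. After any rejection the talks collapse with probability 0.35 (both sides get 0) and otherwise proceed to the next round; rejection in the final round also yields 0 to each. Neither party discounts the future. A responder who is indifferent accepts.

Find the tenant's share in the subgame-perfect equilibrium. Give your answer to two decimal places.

Round 4 (the tenant proposes): rejection yields 0 for the landlord; the tenant offers 0 and keeps 300.
Round 3 (the landlord proposes): rejecting gives the tenant an expected 0.65 × 300 = 195; the landlord offers that and keeps 105.
Round 2 (the tenant proposes): rejecting gives the landlord an expected 0.65 × 105 = 68.25. The tenant offers 68.25 and keeps 300 − 68.25 = 231.75.
Round 1 (the landlord proposes): rejecting gives the tenant an expected 0.65 × 231.75 = 150.6375; the landlord offers that and keeps 149.3625.

150.64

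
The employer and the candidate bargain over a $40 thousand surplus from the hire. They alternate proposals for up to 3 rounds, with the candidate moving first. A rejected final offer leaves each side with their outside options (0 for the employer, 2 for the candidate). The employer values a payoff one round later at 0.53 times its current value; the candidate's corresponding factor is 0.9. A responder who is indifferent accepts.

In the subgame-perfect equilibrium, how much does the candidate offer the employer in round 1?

Round 3 (the candidate proposes): rejection yields 0 for the employer; the candidate offers 0 and keeps 40.
Round 2 (the employer proposes): the candidate can get 40 next round, worth 0.9 × 40 = 36 now. The employer offers 36 and keeps 40 − 36 = 4.
Round 1 (the candidate proposes): the employer can get 4 next round, worth 0.53 × 4 = 2.12 now, so the candidate offers 2.12, keeping 37.88.

2.12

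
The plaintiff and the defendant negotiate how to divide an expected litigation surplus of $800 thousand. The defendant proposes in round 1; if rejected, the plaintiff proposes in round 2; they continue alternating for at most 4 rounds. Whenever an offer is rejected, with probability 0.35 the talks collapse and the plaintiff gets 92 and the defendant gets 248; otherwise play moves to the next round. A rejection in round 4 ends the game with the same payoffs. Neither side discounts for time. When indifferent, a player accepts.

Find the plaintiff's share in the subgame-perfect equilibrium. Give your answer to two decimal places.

By backward induction:
Round 4 (the plaintiff proposes): the defendant gets 248 if talks fail, so the plaintiff offers 248 and keeps 552.
Round 3 (the defendant proposes): rejecting gives the plaintiff an expected 0.65 × 552 + 0.35 × 92 = 391; the defendant offers that and keeps 409.
Round 2 (the plaintiff proposes): rejecting gives the defendant an expected 0.65 × 409 + 0.35 × 248 = 352.65. The plaintiff offers 352.65 and keeps 800 − 352.65 = 447.35.
Round 1 (the defendant proposes): rejecting gives the plaintiff an expected 0.65 × 447.35 + 0.35 × 92 = 322.9775, so the defendant offers 322.9775, keeping 477.0225.

322.98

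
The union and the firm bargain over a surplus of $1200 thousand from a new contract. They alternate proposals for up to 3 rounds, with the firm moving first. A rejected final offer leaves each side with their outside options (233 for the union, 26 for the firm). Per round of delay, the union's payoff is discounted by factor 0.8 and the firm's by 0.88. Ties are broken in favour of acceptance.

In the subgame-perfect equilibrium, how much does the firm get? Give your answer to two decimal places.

Round 3 (the firm proposes): the union gets 233 if talks fail, so the firm offers 233 and keeps 967.
Round 2 (the union proposes): the firm can get 967 next round, worth 0.88 × 967 = 850.96 now; the union offers that and keeps 349.04.
Round 1 (the firm proposes): the union can get 349.04 next round, worth 0.8 × 349.04 = 279.232 now; the firm offers that and keeps 920.768.

920.77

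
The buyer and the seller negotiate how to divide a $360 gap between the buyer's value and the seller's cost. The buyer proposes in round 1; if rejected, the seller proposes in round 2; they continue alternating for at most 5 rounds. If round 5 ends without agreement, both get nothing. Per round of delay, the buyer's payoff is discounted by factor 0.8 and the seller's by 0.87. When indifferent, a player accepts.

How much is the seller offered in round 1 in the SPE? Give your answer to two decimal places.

106.24

By backward induction:
Round 5 (the buyer proposes): rejection yields 0 for the seller; the buyer offers 0 and keeps 360.
Round 4 (the seller proposes): the buyer can get 360 next round, worth 0.8 × 360 = 288 now; the seller offers that and keeps 72.
Round 3 (the buyer proposes): the seller can get 72 next round, worth 0.87 × 72 = 62.64 now; the buyer offers that and keeps 297.36.
Round 2 (the seller proposes): the buyer can get 297.36 next round, worth 0.8 × 297.36 = 237.888 now. The seller offers 237.888 and keeps 360 − 237.888 = 122.112.
Round 1 (the buyer proposes): the seller can get 122.112 next round, worth 0.87 × 122.112 = 106.23744 now, so the buyer offers 106.23744, keeping 253.76256.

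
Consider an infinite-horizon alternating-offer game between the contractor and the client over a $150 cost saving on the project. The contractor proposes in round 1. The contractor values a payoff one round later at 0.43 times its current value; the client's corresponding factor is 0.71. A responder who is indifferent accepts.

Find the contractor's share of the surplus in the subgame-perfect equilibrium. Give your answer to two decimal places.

62.62

In a stationary SPE each proposer offers the other exactly their discounted continuation value.
If the contractor keeps x when proposing and the client keeps y when proposing, then x = 150 − 0.71y and y = 150 − 0.43x.
Solving: x = 150(1 − 0.71) / (1 − 0.43·0.71) = 43.5 / 0.6947 ≈ 62.6170.
The client gets 150 − 62.6170 ≈ 87.3830.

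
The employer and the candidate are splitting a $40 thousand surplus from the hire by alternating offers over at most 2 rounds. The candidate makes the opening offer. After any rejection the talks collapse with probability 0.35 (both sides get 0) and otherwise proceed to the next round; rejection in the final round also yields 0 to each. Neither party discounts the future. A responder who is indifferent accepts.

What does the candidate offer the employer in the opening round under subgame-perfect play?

26

Round 2 (the employer proposes): rejection yields 0 for the candidate; the employer offers 0 and keeps 40.
Round 1 (the candidate proposes): rejecting gives the employer an expected 0.65 × 40 = 26, so the candidate offers 26, keeping 14.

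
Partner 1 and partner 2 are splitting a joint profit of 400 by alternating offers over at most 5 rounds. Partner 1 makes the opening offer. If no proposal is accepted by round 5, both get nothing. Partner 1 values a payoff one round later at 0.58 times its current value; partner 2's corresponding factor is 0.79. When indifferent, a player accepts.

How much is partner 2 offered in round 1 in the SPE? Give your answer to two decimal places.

193.53

By backward induction:
Round 5 (partner 1 proposes): partner 2 will accept anything ≥ 0, so partner 1 offers 0 and keeps 400.
Round 4 (partner 2 proposes): partner 1 can get 400 next round, worth 0.58 × 400 = 232 now, so partner 2 offers 232, keeping 168.
Round 3 (partner 1 proposes): partner 2 can get 168 next round, worth 0.79 × 168 = 132.72 now, so partner 1 offers 132.72, keeping 267.28.
Round 2 (partner 2 proposes): partner 1 can get 267.28 next round, worth 0.58 × 267.28 = 155.0224 now; partner 2 offers that and keeps 244.9776.
Round 1 (partner 1 proposes): partner 2 can get 244.9776 next round, worth 0.79 × 244.9776 = 193.532304 now, so partner 1 offers 193.532304, keeping 206.467696.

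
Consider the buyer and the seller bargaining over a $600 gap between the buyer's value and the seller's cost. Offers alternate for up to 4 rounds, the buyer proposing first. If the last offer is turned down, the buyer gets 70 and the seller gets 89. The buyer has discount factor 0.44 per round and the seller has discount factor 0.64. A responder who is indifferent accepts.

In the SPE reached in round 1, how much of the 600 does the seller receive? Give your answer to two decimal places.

310.56

Round 4 (the seller proposes): the buyer gets 70 if talks fail, so the seller offers 70 and keeps 530.
Round 3 (the buyer proposes): the seller can get 530 next round, worth 0.64 × 530 = 339.2 now. The buyer offers 339.2 and keeps 600 − 339.2 = 260.8.
Round 2 (the seller proposes): the buyer can get 260.8 next round, worth 0.44 × 260.8 = 114.752 now, so the seller offers 114.752, keeping 485.248.
Round 1 (the buyer proposes): the seller can get 485.248 next round, worth 0.64 × 485.248 = 310.55872 now; the buyer offers that and keeps 289.44128.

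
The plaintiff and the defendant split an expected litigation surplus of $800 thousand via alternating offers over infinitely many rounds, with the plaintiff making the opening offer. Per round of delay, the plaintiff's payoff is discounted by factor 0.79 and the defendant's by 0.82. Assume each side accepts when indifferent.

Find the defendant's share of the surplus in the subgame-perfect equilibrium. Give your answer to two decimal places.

391.14

Let x be the plaintiff's share when the plaintiff proposes and y be the defendant's share when the defendant proposes.
The defendant accepts iff offered ≥ 0.82·y, so x = 800 − 0.82y. Symmetrically y = 800 − 0.79x.
Substituting: x = 800 − 0.82(800 − 0.79x), giving x(1 − 0.79·0.82) = 800(1 − 0.82).
So x = 800 × 0.18 / 0.3522 ≈ 408.8586, and the defendant receives 800 − x ≈ 391.1414.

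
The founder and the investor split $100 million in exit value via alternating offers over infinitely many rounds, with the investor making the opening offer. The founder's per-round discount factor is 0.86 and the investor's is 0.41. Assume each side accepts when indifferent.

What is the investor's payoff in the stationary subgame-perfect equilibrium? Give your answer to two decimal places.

Let x be the investor's share when the investor proposes and y be the founder's share when the founder proposes.
The founder accepts iff offered ≥ 0.86·y, so x = 100 − 0.86y. Symmetrically y = 100 − 0.41x.
Substituting: x = 100 − 0.86(100 − 0.41x), giving x(1 − 0.41·0.86) = 100(1 − 0.86).
So x = 100 × 0.14 / 0.6474 ≈ 21.6250, and the founder receives 100 − x ≈ 78.3750.

21.62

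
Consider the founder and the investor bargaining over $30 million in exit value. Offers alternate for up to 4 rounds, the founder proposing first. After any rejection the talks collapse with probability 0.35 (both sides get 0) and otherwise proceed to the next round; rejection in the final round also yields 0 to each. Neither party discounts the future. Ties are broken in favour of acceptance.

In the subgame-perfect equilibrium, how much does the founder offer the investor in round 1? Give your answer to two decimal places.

By backward induction:
Round 4 (the investor proposes): the founder will accept anything ≥ 0, so the investor offers 0 and keeps 30.
Round 3 (the founder proposes): rejecting gives the investor an expected 0.65 × 30 = 19.5; the founder offers that and keeps 10.5.
Round 2 (the investor proposes): rejecting gives the founder an expected 0.65 × 10.5 = 6.825, so the investor offers 6.825, keeping 23.175.
Round 1 (the founder proposes): rejecting gives the investor an expected 0.65 × 23.175 = 15.06375; the founder offers that and keeps 14.93625.

15.06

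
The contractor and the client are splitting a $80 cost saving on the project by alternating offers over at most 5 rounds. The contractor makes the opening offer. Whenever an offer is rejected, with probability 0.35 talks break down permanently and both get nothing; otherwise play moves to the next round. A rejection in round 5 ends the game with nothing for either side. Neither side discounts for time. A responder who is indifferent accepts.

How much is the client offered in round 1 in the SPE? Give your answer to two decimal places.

By backward induction:
Round 5 (the contractor proposes): the client will accept anything ≥ 0, so the contractor offers 0 and keeps 80.
Round 4 (the client proposes): rejecting gives the contractor an expected 0.65 × 80 = 52; the client offers that and keeps 28.
Round 3 (the contractor proposes): rejecting gives the client an expected 0.65 × 28 = 18.2, so the contractor offers 18.2, keeping 61.8.
Round 2 (the client proposes): rejecting gives the contractor an expected 0.65 × 61.8 = 40.17. The client offers 40.17 and keeps 80 − 40.17 = 39.83.
Round 1 (the contractor proposes): rejecting gives the client an expected 0.65 × 39.83 = 25.8895, so the contractor offers 25.8895, keeping 54.1105.

25.89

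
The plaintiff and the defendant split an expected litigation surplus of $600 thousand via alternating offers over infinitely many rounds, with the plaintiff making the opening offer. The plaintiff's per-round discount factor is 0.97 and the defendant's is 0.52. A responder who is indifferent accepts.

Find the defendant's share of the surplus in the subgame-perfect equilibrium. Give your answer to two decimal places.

Let x be the plaintiff's share when the plaintiff proposes and y be the defendant's share when the defendant proposes.
The defendant accepts iff offered ≥ 0.52·y, so x = 600 − 0.52y. Symmetrically y = 600 − 0.97x.
Substituting: x = 600 − 0.52(600 − 0.97x), giving x(1 − 0.97·0.52) = 600(1 − 0.52).
So x = 600 × 0.48 / 0.4956 ≈ 581.1138, and the defendant receives 600 − x ≈ 18.8862.

18.89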